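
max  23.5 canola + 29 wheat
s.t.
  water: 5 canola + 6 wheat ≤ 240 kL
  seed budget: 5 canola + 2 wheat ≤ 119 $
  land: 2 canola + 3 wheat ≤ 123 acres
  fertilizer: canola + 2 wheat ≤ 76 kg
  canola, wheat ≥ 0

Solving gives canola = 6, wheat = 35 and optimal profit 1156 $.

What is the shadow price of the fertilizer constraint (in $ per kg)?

1

Binding: water and fertilizer. Non-binding: seed budget (19 unused), land (6 unused).
Slack constraints have shadow price 0 (complementary slackness).
The binding rows give the dual system: 5·y_water + 1·y_fertilizer = 23.5 and 6·y_water + 2·y_fertilizer = 29.
This yields shadow prices y_water = 4.5, y_fertilizer = 1.
Shadow price of fertilizer = 1.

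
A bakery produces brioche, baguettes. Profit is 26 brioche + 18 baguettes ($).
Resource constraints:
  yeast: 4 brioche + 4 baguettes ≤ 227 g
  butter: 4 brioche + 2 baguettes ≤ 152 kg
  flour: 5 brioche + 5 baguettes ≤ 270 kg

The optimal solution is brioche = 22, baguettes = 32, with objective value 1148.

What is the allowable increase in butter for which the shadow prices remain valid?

64

Binding constraints: butter, flour. The basis is B = [[4,2],[5,5]] with det 10.
Per unit increase in butter, x* moves by d = (0.5, -0.5).
The basis stays optimal until baguettes reaches 0; allowable increase = 64 kg.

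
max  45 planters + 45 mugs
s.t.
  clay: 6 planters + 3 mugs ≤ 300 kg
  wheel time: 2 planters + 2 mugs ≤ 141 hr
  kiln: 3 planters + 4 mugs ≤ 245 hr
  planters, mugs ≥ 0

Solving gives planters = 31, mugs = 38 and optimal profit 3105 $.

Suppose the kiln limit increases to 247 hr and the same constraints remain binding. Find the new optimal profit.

3123

Binding: clay and kiln. Non-binding: wheel time (3 unused).
By complementary slackness, y = 0 for the non-binding constraint.
The binding rows give the dual system: 6·y_clay + 3·y_kiln = 45 and 3·y_clay + 4·y_kiln = 45.
Solving: y_clay = 3, y_kiln = 9.
Δz = y_kiln·Δb = 9 × (2) = 18, so new z* = 3105 + 18 = 3123.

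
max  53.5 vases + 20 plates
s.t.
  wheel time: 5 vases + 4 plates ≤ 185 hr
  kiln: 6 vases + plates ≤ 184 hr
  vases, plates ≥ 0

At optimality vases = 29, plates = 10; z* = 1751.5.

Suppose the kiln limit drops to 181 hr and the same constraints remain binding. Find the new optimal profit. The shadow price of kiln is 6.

1733.5

Δb = -3, so new z* = 1751.5 + (6)·(-3) = 1751.5 − 18 = 1733.5.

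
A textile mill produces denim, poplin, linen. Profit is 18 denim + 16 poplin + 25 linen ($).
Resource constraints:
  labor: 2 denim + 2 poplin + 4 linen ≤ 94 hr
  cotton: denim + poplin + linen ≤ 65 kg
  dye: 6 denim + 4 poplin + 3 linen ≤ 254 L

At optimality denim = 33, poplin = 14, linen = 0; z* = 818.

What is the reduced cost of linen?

Check each constraint at x*: labor 94/94 (tight); cotton 47/65 (slack 18); dye 254/254 (tight).
Since cotton is not tight, its dual is 0.
The binding rows give the dual system: 2·y_labor + 6·y_dye = 18 and 2·y_labor + 4·y_dye = 16.
This yields shadow prices y_labor = 6, y_dye = 1.
Reduced cost of linen: c₃ − yᵀa₃ = 25 − (6·4 + 1·3) = 25 − 27 = -2.

-2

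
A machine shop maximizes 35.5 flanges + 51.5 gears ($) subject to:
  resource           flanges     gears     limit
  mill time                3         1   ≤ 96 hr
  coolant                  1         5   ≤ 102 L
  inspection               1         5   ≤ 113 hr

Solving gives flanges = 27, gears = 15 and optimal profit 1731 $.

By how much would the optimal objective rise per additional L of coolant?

Binding: mill time and coolant. Non-binding: inspection (11 unused).
Since inspection is not tight, its dual is 0.
Dual feasibility on the basic columns requires 3·y_mill time + 1·y_coolant = 35.5, 1·y_mill time + 5·y_coolant = 51.5.
Solving: y_mill time = 9, y_coolant = 8.5.
Shadow price of coolant = 8.5.

8.5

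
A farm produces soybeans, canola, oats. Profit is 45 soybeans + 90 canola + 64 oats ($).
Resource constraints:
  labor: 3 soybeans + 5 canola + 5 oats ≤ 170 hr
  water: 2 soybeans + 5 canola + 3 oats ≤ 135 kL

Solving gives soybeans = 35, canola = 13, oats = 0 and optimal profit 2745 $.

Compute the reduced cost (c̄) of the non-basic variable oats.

-8

At the optimum: labor uses 170 of 170 (binding); water uses 135 of 135 (binding).
From A_Bᵀ y = c: 3·y_labor + 2·y_water = 45; 5·y_labor + 5·y_water = 90.
Solving: y_labor = 9, y_water = 9.
Reduced cost of oats: c₃ − yᵀa₃ = 64 − (9·5 + 9·3) = 64 − 72 = -8.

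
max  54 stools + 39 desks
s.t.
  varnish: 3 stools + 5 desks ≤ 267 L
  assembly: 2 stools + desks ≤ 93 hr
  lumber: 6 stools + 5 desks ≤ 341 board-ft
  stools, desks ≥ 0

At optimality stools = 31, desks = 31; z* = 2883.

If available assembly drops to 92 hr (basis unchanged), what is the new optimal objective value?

Binding: assembly and lumber. Non-binding: varnish (19 unused).
By complementary slackness, y = 0 for the non-binding constraint.
Dual feasibility on the basic columns requires 2·y_assembly + 6·y_lumber = 54, 1·y_assembly + 5·y_lumber = 39.
→ y_assembly = 9 and y_lumber = 6.
Δz = y_assembly·Δb = 9 × (-1) = -9, so new z* = 2883 − 9 = 2874.

2874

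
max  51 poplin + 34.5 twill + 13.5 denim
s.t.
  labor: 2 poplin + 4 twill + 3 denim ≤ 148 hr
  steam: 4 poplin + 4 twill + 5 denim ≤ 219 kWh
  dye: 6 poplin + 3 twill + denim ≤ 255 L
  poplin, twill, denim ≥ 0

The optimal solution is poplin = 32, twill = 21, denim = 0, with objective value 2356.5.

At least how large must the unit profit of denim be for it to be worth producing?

At the optimum: labor uses 148 of 148 (binding); steam uses 212 of 219 (slack = 7); dye uses 255 of 255 (binding).
Slack constraints have shadow price 0 (complementary slackness).
From A_Bᵀ y = c: 2·y_labor + 6·y_dye = 51; 4·y_labor + 3·y_dye = 34.5.
→ y_labor = 3 and y_dye = 7.5.
denim enters the basis when its profit ≥ yᵀa₃ = 3·3 + 7.5·1 = 16.5.

16.5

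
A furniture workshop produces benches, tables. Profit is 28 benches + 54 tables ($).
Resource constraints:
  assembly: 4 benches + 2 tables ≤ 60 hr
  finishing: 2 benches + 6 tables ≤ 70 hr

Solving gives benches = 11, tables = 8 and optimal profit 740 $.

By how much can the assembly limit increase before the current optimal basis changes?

80

Binding constraints: assembly, finishing. The basis is B = [[4,2],[2,6]] with det 20.
Per unit increase in assembly, x* moves by d = (0.3, -0.1).
The basis stays optimal until tables reaches 0; allowable increase = 80 hr.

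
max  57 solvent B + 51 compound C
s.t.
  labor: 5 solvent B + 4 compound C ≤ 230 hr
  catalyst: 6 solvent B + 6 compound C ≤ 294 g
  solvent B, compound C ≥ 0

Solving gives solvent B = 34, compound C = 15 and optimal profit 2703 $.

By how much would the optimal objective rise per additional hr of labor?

6

Both labor and catalyst are binding at x*.
Dual feasibility on the basic columns requires 5·y_labor + 6·y_catalyst = 57, 4·y_labor + 6·y_catalyst = 51.
This yields shadow prices y_labor = 6, y_catalyst = 4.5.
Shadow price of labor = 6.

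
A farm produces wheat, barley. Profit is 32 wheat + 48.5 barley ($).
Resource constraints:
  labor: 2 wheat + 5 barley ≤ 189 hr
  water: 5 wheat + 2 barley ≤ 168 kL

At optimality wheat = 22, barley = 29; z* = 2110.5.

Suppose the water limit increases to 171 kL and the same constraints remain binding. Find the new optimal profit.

2119.5

Both labor and water are binding at x*.
From A_Bᵀ y = c: 2·y_labor + 5·y_water = 32; 5·y_labor + 2·y_water = 48.5.
Solving: y_labor = 8.5, y_water = 3.
Δz = y_water·Δb = 3 × (3) = 9, so new z* = 2110.5 + 9 = 2119.5.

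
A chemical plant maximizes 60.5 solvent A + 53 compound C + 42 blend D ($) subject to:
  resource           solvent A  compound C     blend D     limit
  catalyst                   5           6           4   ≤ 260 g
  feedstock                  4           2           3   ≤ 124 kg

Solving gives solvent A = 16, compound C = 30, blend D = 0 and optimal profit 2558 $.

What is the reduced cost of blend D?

-5

Both catalyst and feedstock are binding at x*.
Dual feasibility on the basic columns requires 5·y_catalyst + 4·y_feedstock = 60.5, 6·y_catalyst + 2·y_feedstock = 53.
→ y_catalyst = 6.5 and y_feedstock = 7.
Reduced cost of blend D: c₃ − yᵀa₃ = 42 − (6.5·4 + 7·3) = 42 − 47 = -5.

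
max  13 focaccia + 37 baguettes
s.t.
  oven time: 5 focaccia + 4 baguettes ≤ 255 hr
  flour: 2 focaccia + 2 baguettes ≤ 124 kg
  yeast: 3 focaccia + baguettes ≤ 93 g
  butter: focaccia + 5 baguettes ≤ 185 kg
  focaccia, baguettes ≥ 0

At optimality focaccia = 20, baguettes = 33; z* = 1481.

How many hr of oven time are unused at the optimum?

23

oven time used = 5·20 + 4·33 = 232; slack = 255 − 232 = 23.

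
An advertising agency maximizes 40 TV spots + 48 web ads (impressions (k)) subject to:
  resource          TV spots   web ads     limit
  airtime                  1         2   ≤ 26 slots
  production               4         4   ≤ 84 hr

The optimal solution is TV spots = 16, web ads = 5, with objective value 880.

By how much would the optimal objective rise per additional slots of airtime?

8

Both airtime and production are binding at x*.
The binding rows give the dual system: 1·y_airtime + 4·y_production = 40 and 2·y_airtime + 4·y_production = 48.
→ y_airtime = 8 and y_production = 8.
Shadow price of airtime = 8.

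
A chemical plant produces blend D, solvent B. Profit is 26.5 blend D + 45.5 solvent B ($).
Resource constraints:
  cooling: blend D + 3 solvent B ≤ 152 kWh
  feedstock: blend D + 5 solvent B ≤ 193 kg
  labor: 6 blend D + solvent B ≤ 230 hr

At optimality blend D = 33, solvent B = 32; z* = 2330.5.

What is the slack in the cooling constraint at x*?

cooling used = 1·33 + 3·32 = 129; slack = 152 − 129 = 23.

23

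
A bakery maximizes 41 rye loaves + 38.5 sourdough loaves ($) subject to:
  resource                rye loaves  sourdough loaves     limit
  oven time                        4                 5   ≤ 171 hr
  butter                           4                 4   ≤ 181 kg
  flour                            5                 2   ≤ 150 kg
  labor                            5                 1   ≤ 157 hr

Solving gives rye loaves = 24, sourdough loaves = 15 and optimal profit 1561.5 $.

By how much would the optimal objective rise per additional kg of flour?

3

At the optimum: oven time uses 171 of 171 (binding); butter uses 156 of 181 (slack = 25); flour uses 150 of 150 (binding); labor uses 135 of 157 (slack = 22).
Slack constraints have shadow price 0 (complementary slackness).
The binding rows give the dual system: 4·y_oven time + 5·y_flour = 41 and 5·y_oven time + 2·y_flour = 38.5.
→ y_oven time = 6.5 and y_flour = 3.
Shadow price of flour = 3.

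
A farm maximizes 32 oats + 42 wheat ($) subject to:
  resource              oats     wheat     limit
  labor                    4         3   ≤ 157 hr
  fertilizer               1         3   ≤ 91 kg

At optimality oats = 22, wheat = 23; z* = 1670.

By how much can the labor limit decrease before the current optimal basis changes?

66

Binding constraints: labor, fertilizer. The basis is B = [[4,3],[1,3]] with det 9.
Per unit decrease in labor, x* moves by d = (-0.3333, 0.1111).
The basis stays optimal until oats reaches 0; allowable decrease = 66 hr.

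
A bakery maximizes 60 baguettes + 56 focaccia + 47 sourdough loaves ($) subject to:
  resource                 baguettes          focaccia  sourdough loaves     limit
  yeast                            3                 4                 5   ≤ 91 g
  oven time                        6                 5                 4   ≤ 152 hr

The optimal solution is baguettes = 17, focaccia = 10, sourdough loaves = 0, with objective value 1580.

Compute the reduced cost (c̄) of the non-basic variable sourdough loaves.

Both yeast and oven time are binding at x*.
The binding rows give the dual system: 3·y_yeast + 6·y_oven time = 60 and 4·y_yeast + 5·y_oven time = 56.
This yields shadow prices y_yeast = 4, y_oven time = 8.
Reduced cost of sourdough loaves: c₃ − yᵀa₃ = 47 − (4·5 + 8·4) = 47 − 52 = -5.

-5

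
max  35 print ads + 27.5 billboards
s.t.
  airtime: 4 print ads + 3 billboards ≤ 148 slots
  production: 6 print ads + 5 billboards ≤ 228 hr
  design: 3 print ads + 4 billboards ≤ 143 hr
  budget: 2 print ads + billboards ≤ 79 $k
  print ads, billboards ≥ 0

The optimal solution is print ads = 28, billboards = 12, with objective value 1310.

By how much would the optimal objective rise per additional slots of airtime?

At the optimum: airtime uses 148 of 148 (binding); production uses 228 of 228 (binding); design uses 132 of 143 (slack = 11); budget uses 68 of 79 (slack = 11).
Slack constraints have shadow price 0 (complementary slackness).
From A_Bᵀ y = c: 4·y_airtime + 6·y_production = 35; 3·y_airtime + 5·y_production = 27.5.
Solving: y_airtime = 5, y_production = 2.5.
Shadow price of airtime = 5.

5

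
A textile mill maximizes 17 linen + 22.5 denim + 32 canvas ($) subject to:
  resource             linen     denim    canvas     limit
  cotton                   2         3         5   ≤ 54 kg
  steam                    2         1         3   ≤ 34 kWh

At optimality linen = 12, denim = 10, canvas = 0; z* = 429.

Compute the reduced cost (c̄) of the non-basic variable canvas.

Check each constraint at x*: cotton 54/54 (tight); steam 34/34 (tight).
From A_Bᵀ y = c: 2·y_cotton + 2·y_steam = 17; 3·y_cotton + 1·y_steam = 22.5.
This yields shadow prices y_cotton = 7, y_steam = 1.5.
Reduced cost of canvas: c₃ − yᵀa₃ = 32 − (7·5 + 1.5·3) = 32 − 39.5 = -7.5.

-7.5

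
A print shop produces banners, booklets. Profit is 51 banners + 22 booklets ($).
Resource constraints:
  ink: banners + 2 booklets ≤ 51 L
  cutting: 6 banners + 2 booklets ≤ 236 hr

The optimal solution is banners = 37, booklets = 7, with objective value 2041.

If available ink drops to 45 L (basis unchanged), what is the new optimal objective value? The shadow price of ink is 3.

Δb = -6, so new z* = 2041 + (3)·(-6) = 2041 − 18 = 2023.

2023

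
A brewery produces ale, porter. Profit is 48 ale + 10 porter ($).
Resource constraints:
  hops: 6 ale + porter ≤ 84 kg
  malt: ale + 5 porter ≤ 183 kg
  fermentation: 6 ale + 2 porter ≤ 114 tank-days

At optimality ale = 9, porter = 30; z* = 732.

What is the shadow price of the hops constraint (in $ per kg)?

Binding: hops and fermentation. Non-binding: malt (24 unused).
Since malt is not tight, its dual is 0.
The binding rows give the dual system: 6·y_hops + 6·y_fermentation = 48 and 1·y_hops + 2·y_fermentation = 10.
→ y_hops = 6 and y_fermentation = 2.
Shadow price of hops = 6.

6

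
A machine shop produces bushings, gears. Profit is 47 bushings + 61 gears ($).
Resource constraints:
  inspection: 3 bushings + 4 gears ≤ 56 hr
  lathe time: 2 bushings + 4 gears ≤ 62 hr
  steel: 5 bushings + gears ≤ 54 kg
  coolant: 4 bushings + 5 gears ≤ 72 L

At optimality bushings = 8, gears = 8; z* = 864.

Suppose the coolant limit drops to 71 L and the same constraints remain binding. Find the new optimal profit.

At the optimum: inspection uses 56 of 56 (binding); lathe time uses 48 of 62 (slack = 14); steel uses 48 of 54 (slack = 6); coolant uses 72 of 72 (binding).
Slack constraints have shadow price 0 (complementary slackness).
Dual feasibility on the basic columns requires 3·y_inspection + 4·y_coolant = 47, 4·y_inspection + 5·y_coolant = 61.
This yields shadow prices y_inspection = 9, y_coolant = 5.
Δz = y_coolant·Δb = 5 × (-1) = -5, so new z* = 864 − 5 = 859.

859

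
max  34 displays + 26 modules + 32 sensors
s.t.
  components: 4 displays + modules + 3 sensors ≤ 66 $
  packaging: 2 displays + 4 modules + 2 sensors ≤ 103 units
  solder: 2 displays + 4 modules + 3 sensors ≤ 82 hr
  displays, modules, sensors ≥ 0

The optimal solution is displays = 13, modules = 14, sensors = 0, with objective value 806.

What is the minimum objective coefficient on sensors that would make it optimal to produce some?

33

At the optimum: components uses 66 of 66 (binding); packaging uses 82 of 103 (slack = 21); solder uses 82 of 82 (binding).
Slack constraints have shadow price 0 (complementary slackness).
The binding rows give the dual system: 4·y_components + 2·y_solder = 34 and 1·y_components + 4·y_solder = 26.
Solving: y_components = 6, y_solder = 5.
sensors enters the basis when its profit ≥ yᵀa₃ = 6·3 + 5·3 = 33.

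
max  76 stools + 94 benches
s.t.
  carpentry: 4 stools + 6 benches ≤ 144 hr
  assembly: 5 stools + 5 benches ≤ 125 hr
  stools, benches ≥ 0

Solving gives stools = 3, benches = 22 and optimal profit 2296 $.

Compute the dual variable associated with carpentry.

9

At the optimum: carpentry uses 144 of 144 (binding); assembly uses 125 of 125 (binding).
Dual feasibility on the basic columns requires 4·y_carpentry + 5·y_assembly = 76, 6·y_carpentry + 5·y_assembly = 94.
This yields shadow prices y_carpentry = 9, y_assembly = 8.
Shadow price of carpentry = 9.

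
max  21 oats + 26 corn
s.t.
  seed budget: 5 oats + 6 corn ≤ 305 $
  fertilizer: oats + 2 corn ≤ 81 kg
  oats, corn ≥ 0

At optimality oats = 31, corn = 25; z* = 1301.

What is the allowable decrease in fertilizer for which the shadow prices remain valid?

20

Binding constraints: seed budget, fertilizer. The basis is B = [[5,6],[1,2]] with det 4.
Per unit decrease in fertilizer, x* moves by d = (1.5, -1.25).
The basis stays optimal until corn reaches 0; allowable decrease = 20 kg.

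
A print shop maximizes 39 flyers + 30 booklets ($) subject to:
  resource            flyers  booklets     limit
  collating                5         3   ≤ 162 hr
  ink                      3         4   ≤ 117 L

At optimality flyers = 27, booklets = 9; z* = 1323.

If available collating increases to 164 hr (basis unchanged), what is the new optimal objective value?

1335

At the optimum: collating uses 162 of 162 (binding); ink uses 117 of 117 (binding).
From A_Bᵀ y = c: 5·y_collating + 3·y_ink = 39; 3·y_collating + 4·y_ink = 30.
Solving: y_collating = 6, y_ink = 3.
Δz = y_collating·Δb = 6 × (2) = 12, so new z* = 1323 + 12 = 1335.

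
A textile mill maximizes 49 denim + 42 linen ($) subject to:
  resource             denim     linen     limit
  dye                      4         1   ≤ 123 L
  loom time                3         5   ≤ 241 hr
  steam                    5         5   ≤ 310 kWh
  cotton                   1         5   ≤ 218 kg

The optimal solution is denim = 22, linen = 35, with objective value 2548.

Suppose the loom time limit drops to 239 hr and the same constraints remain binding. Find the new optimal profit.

At the optimum: dye uses 123 of 123 (binding); loom time uses 241 of 241 (binding); steam uses 285 of 310 (slack = 25); cotton uses 197 of 218 (slack = 21).
By complementary slackness, y = 0 for the non-binding constraints.
The binding rows give the dual system: 4·y_dye + 3·y_loom time = 49 and 1·y_dye + 5·y_loom time = 42.
→ y_dye = 7 and y_loom time = 7.
Δz = y_loom time·Δb = 7 × (-2) = -14, so new z* = 2548 − 14 = 2534.

2534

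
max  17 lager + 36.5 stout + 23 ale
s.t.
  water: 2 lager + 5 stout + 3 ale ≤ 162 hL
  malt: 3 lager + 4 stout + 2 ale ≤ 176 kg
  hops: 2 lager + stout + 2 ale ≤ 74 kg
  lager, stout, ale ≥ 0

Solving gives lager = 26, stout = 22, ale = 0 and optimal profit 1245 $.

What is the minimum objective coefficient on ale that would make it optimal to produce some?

24

At the optimum: water uses 162 of 162 (binding); malt uses 166 of 176 (slack = 10); hops uses 74 of 74 (binding).
Since malt is not tight, its dual is 0.
Dual feasibility on the basic columns requires 2·y_water + 2·y_hops = 17, 5·y_water + 1·y_hops = 36.5.
→ y_water = 7 and y_hops = 1.5.
ale enters the basis when its profit ≥ yᵀa₃ = 7·3 + 1.5·2 = 24.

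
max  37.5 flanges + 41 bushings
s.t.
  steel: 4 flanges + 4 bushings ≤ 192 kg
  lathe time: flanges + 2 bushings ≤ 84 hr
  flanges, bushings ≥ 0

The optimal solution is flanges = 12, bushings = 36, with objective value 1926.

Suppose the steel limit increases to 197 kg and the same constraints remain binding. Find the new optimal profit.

Both steel and lathe time are binding at x*.
Dual feasibility on the basic columns requires 4·y_steel + 1·y_lathe time = 37.5, 4·y_steel + 2·y_lathe time = 41.
→ y_steel = 8.5 and y_lathe time = 3.5.
Δz = y_steel·Δb = 8.5 × (5) = 42.5, so new z* = 1926 + 42.5 = 1968.5.

1968.5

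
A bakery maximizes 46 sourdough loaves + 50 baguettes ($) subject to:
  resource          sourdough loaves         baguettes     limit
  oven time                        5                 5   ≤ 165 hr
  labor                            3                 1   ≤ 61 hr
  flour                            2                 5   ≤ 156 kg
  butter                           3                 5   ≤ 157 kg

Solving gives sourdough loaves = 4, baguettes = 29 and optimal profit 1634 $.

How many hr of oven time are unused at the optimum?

0

oven time used = 5·4 + 5·29 = 165; slack = 165 − 165 = 0.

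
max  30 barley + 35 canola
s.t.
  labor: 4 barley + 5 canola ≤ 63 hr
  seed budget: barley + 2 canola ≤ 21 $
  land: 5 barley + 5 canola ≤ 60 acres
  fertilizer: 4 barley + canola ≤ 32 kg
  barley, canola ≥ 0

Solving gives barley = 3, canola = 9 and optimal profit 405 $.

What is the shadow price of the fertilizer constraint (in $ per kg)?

0

At the optimum: labor uses 57 of 63 (slack = 6); seed budget uses 21 of 21 (binding); land uses 60 of 60 (binding); fertilizer uses 21 of 32 (slack = 11).
Slack constraints have shadow price 0 (complementary slackness).
Dual feasibility on the basic columns requires 1·y_seed budget + 5·y_land = 30, 2·y_seed budget + 5·y_land = 35.
This yields shadow prices y_seed budget = 5, y_land = 5.
Shadow price of fertilizer = 0.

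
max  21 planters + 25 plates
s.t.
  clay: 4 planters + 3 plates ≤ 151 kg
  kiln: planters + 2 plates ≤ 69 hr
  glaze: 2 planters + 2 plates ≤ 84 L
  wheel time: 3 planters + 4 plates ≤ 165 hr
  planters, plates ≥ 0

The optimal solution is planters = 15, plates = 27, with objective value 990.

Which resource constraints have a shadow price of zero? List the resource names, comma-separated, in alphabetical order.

clay, wheel time

clay: 141/151 (slack 10)
kiln: 69/69 (binding)
glaze: 84/84 (binding)
wheel time: 153/165 (slack 12)
By complementary slackness, a constraint with positive slack has shadow price 0 → clay, wheel time.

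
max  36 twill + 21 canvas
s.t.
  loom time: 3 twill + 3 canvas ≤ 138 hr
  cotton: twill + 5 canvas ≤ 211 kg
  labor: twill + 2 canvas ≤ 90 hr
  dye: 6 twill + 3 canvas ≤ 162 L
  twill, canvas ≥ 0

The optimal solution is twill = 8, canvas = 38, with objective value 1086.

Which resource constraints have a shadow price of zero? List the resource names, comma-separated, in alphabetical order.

cotton, labor

loom time: 138/138 (binding)
cotton: 198/211 (slack 13)
labor: 84/90 (slack 6)
dye: 162/162 (binding)
By complementary slackness, a constraint with positive slack has shadow price 0 → cotton, labor.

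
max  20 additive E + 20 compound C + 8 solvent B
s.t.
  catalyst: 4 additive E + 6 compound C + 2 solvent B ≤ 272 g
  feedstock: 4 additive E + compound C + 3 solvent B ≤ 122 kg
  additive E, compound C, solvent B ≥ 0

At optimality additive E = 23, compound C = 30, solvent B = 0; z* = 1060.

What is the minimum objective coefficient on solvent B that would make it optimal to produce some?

12

Both catalyst and feedstock are binding at x*.
Dual feasibility on the basic columns requires 4·y_catalyst + 4·y_feedstock = 20, 6·y_catalyst + 1·y_feedstock = 20.
Solving: y_catalyst = 3, y_feedstock = 2.
solvent B enters the basis when its profit ≥ yᵀa₃ = 3·2 + 2·3 = 12.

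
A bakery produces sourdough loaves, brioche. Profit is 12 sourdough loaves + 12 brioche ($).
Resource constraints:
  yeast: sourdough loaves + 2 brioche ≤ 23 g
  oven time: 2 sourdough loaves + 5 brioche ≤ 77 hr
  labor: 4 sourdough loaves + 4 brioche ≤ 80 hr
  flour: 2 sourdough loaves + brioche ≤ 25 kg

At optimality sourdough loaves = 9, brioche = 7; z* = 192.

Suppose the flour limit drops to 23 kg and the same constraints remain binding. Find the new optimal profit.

184

Check each constraint at x*: yeast 23/23 (tight); oven time 53/77 (slack 24); labor 64/80 (slack 16); flour 25/25 (tight).
Slack constraints have shadow price 0 (complementary slackness).
The binding rows give the dual system: 1·y_yeast + 2·y_flour = 12 and 2·y_yeast + 1·y_flour = 12.
Solving: y_yeast = 4, y_flour = 4.
Δz = y_flour·Δb = 4 × (-2) = -8, so new z* = 192 − 8 = 184.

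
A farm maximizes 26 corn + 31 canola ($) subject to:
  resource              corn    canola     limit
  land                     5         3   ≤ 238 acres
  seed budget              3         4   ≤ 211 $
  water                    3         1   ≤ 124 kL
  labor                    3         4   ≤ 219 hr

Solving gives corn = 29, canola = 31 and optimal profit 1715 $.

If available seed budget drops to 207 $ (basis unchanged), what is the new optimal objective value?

1687

At the optimum: land uses 238 of 238 (binding); seed budget uses 211 of 211 (binding); water uses 118 of 124 (slack = 6); labor uses 211 of 219 (slack = 8).
Slack constraints have shadow price 0 (complementary slackness).
The binding rows give the dual system: 5·y_land + 3·y_seed budget = 26 and 3·y_land + 4·y_seed budget = 31.
This yields shadow prices y_land = 1, y_seed budget = 7.
Δz = y_seed budget·Δb = 7 × (-4) = -28, so new z* = 1715 − 28 = 1687.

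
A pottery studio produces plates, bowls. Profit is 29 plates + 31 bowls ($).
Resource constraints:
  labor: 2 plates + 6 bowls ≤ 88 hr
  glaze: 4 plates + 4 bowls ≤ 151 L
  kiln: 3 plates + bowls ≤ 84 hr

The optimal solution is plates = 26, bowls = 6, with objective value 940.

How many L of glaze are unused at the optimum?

glaze used = 4·26 + 4·6 = 128; slack = 151 − 128 = 23.

23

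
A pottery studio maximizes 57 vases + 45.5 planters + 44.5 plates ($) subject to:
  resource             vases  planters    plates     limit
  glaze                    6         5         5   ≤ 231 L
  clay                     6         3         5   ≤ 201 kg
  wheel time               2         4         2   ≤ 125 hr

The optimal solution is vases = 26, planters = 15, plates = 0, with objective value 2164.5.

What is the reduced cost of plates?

Check each constraint at x*: glaze 231/231 (tight); clay 201/201 (tight); wheel time 112/125 (slack 13).
By complementary slackness, y = 0 for the non-binding constraint.
The binding rows give the dual system: 6·y_glaze + 6·y_clay = 57 and 5·y_glaze + 3·y_clay = 45.5.
→ y_glaze = 8.5 and y_clay = 1.
Reduced cost of plates: c₃ − yᵀa₃ = 44.5 − (8.5·5 + 1·5) = 44.5 − 47.5 = -3.

-3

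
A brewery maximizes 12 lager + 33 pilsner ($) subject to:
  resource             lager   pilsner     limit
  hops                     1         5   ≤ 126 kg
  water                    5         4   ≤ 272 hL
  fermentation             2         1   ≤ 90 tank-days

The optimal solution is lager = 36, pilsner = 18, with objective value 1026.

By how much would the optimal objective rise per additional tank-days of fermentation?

Binding: hops and fermentation. Non-binding: water (20 unused).
By complementary slackness, y = 0 for the non-binding constraint.
From A_Bᵀ y = c: 1·y_hops + 2·y_fermentation = 12; 5·y_hops + 1·y_fermentation = 33.
This yields shadow prices y_hops = 6, y_fermentation = 3.
Shadow price of fermentation = 3.

3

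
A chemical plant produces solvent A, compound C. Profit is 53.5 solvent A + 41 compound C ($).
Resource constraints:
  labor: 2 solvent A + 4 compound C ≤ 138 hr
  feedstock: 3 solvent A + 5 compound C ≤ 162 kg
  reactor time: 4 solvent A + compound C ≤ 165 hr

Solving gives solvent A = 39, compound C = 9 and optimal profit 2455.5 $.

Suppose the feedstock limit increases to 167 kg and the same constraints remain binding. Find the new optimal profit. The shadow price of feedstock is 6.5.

Δb = 5, so new z* = 2455.5 + (6.5)·(5) = 2455.5 + 32.5 = 2488.

2488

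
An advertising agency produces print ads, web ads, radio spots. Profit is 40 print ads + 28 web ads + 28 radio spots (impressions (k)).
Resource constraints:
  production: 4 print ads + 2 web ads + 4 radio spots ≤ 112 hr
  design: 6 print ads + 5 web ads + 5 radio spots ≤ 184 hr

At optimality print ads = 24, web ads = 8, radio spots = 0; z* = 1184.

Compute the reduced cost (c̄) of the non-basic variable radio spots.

Check each constraint at x*: production 112/112 (tight); design 184/184 (tight).
Dual feasibility on the basic columns requires 4·y_production + 6·y_design = 40, 2·y_production + 5·y_design = 28.
Solving: y_production = 4, y_design = 4.
Reduced cost of radio spots: c₃ − yᵀa₃ = 28 − (4·4 + 4·5) = 28 − 36 = -8.

-8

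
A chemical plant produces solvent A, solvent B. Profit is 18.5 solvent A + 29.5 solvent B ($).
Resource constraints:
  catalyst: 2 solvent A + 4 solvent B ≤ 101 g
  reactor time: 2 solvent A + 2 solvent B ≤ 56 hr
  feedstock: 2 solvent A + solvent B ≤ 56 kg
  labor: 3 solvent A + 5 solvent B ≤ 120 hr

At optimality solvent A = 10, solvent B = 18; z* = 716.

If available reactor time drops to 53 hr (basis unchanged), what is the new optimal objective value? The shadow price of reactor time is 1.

Δb = -3, so new z* = 716 + (1)·(-3) = 716 − 3 = 713.

713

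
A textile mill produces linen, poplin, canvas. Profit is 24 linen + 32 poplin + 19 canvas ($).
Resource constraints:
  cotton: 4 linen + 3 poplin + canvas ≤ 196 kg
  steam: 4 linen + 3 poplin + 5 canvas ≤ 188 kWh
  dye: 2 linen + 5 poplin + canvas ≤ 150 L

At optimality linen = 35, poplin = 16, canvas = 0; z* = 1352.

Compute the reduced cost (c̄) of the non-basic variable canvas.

Check each constraint at x*: cotton 188/196 (slack 8); steam 188/188 (tight); dye 150/150 (tight).
Since cotton is not tight, its dual is 0.
Dual feasibility on the basic columns requires 4·y_steam + 2·y_dye = 24, 3·y_steam + 5·y_dye = 32.
Solving: y_steam = 4, y_dye = 4.
Reduced cost of canvas: c₃ − yᵀa₃ = 19 − (4·5 + 4·1) = 19 − 24 = -5.

-5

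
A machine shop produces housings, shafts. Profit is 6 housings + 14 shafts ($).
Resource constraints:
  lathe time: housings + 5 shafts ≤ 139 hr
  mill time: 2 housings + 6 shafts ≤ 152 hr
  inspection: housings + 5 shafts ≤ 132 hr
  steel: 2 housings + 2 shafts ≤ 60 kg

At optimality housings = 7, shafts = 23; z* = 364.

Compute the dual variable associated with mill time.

Binding: mill time and steel. Non-binding: lathe time (17 unused), inspection (10 unused).
By complementary slackness, y = 0 for the non-binding constraints.
From A_Bᵀ y = c: 2·y_mill time + 2·y_steel = 6; 6·y_mill time + 2·y_steel = 14.
Solving: y_mill time = 2, y_steel = 1.
Shadow price of mill time = 2.

2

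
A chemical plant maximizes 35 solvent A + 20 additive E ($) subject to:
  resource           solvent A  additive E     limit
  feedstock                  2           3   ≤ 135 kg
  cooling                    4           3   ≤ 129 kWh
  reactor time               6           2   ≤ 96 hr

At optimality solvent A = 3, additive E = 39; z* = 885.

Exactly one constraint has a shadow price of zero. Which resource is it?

feedstock: 123/135 (slack 12)
cooling: 129/129 (binding)
reactor time: 96/96 (binding)
By complementary slackness, a constraint with positive slack has shadow price 0 → feedstock.

feedstock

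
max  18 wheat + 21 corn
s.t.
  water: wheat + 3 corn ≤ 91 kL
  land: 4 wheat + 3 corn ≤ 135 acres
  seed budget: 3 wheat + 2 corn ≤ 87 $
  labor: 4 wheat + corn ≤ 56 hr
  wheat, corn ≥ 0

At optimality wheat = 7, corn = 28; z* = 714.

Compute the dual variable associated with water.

6

Check each constraint at x*: water 91/91 (tight); land 112/135 (slack 23); seed budget 77/87 (slack 10); labor 56/56 (tight).
Slack constraints have shadow price 0 (complementary slackness).
The binding rows give the dual system: 1·y_water + 4·y_labor = 18 and 3·y_water + 1·y_labor = 21.
Solving: y_water = 6, y_labor = 3.
Shadow price of water = 6.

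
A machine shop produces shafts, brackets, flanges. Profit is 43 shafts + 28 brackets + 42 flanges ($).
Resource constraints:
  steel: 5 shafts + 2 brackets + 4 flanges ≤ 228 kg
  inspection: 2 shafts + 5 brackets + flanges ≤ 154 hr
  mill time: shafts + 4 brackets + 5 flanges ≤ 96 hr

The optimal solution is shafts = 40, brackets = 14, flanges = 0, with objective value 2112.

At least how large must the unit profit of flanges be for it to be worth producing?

Check each constraint at x*: steel 228/228 (tight); inspection 150/154 (slack 4); mill time 96/96 (tight).
By complementary slackness, y = 0 for the non-binding constraint.
From A_Bᵀ y = c: 5·y_steel + 1·y_mill time = 43; 2·y_steel + 4·y_mill time = 28.
This yields shadow prices y_steel = 8, y_mill time = 3.
flanges enters the basis when its profit ≥ yᵀa₃ = 8·4 + 3·5 = 47.

47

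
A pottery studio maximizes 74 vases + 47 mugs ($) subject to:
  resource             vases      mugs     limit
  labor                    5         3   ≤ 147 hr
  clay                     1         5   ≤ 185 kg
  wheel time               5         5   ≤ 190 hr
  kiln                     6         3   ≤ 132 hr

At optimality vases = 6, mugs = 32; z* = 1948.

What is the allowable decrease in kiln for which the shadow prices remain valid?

14.25

Binding constraints: wheel time, kiln. The basis is B = [[5,5],[6,3]] with det -15.
Per unit decrease in kiln, x* moves by d = (-0.3333, 0.3333).
The basis stays optimal until clay becomes binding; allowable decrease = 14.25 hr.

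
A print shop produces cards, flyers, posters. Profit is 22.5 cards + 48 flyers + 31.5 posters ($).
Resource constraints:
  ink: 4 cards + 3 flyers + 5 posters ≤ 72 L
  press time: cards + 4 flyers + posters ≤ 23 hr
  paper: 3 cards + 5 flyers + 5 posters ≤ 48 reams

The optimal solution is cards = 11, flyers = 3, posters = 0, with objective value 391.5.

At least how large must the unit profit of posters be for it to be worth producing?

Binding: press time and paper. Non-binding: ink (19 unused).
By complementary slackness, y = 0 for the non-binding constraint.
From A_Bᵀ y = c: 1·y_press time + 3·y_paper = 22.5; 4·y_press time + 5·y_paper = 48.
→ y_press time = 4.5 and y_paper = 6.
posters enters the basis when its profit ≥ yᵀa₃ = 4.5·1 + 6·5 = 34.5.

34.5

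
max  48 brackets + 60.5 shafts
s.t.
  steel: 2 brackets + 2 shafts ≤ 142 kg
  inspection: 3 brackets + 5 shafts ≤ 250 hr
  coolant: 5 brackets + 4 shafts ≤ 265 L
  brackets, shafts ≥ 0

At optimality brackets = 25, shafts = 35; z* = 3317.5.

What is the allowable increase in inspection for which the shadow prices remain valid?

81.25

Binding constraints: inspection, coolant. The basis is B = [[3,5],[5,4]] with det -13.
Per unit increase in inspection, x* moves by d = (-0.3077, 0.3846).
The basis stays optimal until brackets reaches 0; allowable increase = 81.25 hr.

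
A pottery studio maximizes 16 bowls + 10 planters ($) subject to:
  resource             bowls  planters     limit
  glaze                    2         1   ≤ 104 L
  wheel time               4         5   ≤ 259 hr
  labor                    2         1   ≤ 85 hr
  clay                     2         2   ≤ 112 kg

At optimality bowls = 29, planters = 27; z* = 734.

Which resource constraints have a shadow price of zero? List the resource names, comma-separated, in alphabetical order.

glaze, wheel time

glaze: 85/104 (slack 19)
wheel time: 251/259 (slack 8)
labor: 85/85 (binding)
clay: 112/112 (binding)
By complementary slackness, a constraint with positive slack has shadow price 0 → glaze, wheel time.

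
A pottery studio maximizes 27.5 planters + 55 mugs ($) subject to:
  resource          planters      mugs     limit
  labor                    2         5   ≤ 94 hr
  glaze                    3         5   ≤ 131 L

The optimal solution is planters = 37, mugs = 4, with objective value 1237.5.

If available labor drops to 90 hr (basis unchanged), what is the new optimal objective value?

Check each constraint at x*: labor 94/94 (tight); glaze 131/131 (tight).
The binding rows give the dual system: 2·y_labor + 3·y_glaze = 27.5 and 5·y_labor + 5·y_glaze = 55.
→ y_labor = 5.5 and y_glaze = 5.5.
Δz = y_labor·Δb = 5.5 × (-4) = -22, so new z* = 1237.5 − 22 = 1215.5.

1215.5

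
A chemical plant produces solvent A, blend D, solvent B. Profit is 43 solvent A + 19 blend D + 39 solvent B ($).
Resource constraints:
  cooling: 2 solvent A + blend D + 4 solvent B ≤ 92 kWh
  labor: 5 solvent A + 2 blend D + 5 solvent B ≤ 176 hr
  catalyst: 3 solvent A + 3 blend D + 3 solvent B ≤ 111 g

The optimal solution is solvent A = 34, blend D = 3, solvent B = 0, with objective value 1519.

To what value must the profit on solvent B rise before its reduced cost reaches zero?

Binding: labor and catalyst. Non-binding: cooling (21 unused).
Since cooling is not tight, its dual is 0.
Dual feasibility on the basic columns requires 5·y_labor + 3·y_catalyst = 43, 2·y_labor + 3·y_catalyst = 19.
→ y_labor = 8 and y_catalyst = 1.
solvent B enters the basis when its profit ≥ yᵀa₃ = 8·5 + 1·3 = 43.

43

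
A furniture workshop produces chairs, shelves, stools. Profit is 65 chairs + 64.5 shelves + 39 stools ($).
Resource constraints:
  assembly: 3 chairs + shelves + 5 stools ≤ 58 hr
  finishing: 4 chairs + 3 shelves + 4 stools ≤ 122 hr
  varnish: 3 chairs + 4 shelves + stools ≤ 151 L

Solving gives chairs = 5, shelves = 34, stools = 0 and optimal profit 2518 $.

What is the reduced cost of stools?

Binding: finishing and varnish. Non-binding: assembly (9 unused).
Since assembly is not tight, its dual is 0.
The binding rows give the dual system: 4·y_finishing + 3·y_varnish = 65 and 3·y_finishing + 4·y_varnish = 64.5.
This yields shadow prices y_finishing = 9.5, y_varnish = 9.
Reduced cost of stools: c₃ − yᵀa₃ = 39 − (9.5·4 + 9·1) = 39 − 47 = -8.

-8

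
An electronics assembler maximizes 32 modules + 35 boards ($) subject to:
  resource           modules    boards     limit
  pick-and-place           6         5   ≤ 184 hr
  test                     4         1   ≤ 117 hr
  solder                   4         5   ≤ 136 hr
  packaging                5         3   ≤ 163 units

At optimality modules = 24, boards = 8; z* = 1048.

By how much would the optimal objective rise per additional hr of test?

Check each constraint at x*: pick-and-place 184/184 (tight); test 104/117 (slack 13); solder 136/136 (tight); packaging 144/163 (slack 19).
Since test, packaging are not tight, their duals are 0.
Dual feasibility on the basic columns requires 6·y_pick-and-place + 4·y_solder = 32, 5·y_pick-and-place + 5·y_solder = 35.
→ y_pick-and-place = 2 and y_solder = 5.
Shadow price of test = 0.

0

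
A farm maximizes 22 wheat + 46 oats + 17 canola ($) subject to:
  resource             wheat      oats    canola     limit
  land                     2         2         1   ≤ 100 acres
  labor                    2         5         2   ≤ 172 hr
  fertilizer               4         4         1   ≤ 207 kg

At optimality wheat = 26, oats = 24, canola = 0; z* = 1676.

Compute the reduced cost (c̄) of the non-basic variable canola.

-2

Check each constraint at x*: land 100/100 (tight); labor 172/172 (tight); fertilizer 200/207 (slack 7).
Since fertilizer is not tight, its dual is 0.
The binding rows give the dual system: 2·y_land + 2·y_labor = 22 and 2·y_land + 5·y_labor = 46.
→ y_land = 3 and y_labor = 8.
Reduced cost of canola: c₃ − yᵀa₃ = 17 − (3·1 + 8·2) = 17 − 19 = -2.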